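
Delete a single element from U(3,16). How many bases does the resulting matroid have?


Deleting e from U(3,16) gives U(3,15) since n > r.
Bases of U(3,15) = (15 choose 3) = 455.

455


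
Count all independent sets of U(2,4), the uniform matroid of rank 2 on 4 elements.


Independent sets of U(2,4) are all subsets of size <= 2.
Count = C(4,0) + C(4,1) + C(4,2)
     = 1 + 4 + 6
     = 11.

11


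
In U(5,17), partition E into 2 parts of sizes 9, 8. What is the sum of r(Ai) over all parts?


r(Ai) = min(|Ai|, 5) for each part.
Sum = min(9,5) + min(8,5)
    = 5 + 5
    = 10.

10


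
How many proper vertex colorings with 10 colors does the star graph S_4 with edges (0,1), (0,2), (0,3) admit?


P(tree, k) = k * (k-1)^(3) for any tree on 4 vertices.
P(10) = 10 * 9^3 = 10 * 729 = 7290.

7290


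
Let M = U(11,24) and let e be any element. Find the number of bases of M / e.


Contracting e from U(11,24) gives U(10,23).
Bases of U(10,23) = C(23,10) = 1144066.

1144066


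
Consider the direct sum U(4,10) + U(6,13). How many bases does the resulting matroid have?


Bases of a direct sum M1 + M2: |B| = |B(M1)| * |B(M2)|.
|B(U(4,10))| = C(10,4) = 210.
|B(U(6,13))| = C(13,6) = 1716.
Total bases = 210 * 1716 = 360360.

360360


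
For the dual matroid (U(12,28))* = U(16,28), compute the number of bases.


The dual of U(r,n) is U(n-r, n) = U(16,28).
Bases of U(16,28) are all (16)-element subsets.
|B(M*)| = C(28,16) = 30421755.

30421755


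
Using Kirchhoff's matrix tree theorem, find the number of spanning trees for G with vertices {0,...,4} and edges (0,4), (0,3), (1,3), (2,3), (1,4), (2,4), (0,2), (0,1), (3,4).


By Kirchhoff's matrix tree theorem, the number of spanning trees equals
the determinant of any cofactor of the Laplacian matrix L.
G has 5 vertices and 9 edges.
Computing the (4 x 4) cofactor determinant gives 75.

75


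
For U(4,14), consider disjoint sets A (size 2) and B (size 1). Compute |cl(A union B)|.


|A union B| = 2 + 1 = 3 (disjoint).
In U(4,14), cl(S) = S if |S| < 4, else cl(S) = E.
Since 3 < 4, cl(A union B) = A union B.
|cl(A union B)| = 3.

3


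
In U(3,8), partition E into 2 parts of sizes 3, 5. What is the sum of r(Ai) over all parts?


r(Ai) = min(|Ai|, 3) for each part.
Sum = min(3,3) + min(5,3)
    = 3 + 3
    = 6.

6


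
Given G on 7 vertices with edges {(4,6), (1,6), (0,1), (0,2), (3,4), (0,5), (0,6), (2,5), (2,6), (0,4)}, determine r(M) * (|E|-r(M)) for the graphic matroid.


r(M) = |V| - c = 7 - 1 = 6.
nullity = |E| - r(M) = 10 - 6 = 4.
Product = 6 * 4 = 24.

24


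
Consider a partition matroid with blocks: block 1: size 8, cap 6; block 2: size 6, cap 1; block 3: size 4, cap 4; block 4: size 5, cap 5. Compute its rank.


Rank of a partition matroid = sum of min(|Si|, ci) for each block.
= min(8,6) + min(6,1) + min(4,4) + min(5,5)
= 6 + 1 + 4 + 5
= 16.

16


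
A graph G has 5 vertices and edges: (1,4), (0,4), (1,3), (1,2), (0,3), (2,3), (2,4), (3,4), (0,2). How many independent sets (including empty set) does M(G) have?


An independent set in a graphic matroid is an acyclic edge subset.
G has 5 vertices and 9 edges.
Enumerate all 2^9 = 512 subsets, checking for acyclicity.
Total independent sets = 198.

198


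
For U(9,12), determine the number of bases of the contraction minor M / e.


Contracting e from U(9,12) gives U(8,11).
Bases of U(8,11) = C(11,8) = 165.

165


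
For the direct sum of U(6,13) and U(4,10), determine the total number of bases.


Bases of a direct sum M1 + M2: |B| = |B(M1)| * |B(M2)|.
|B(U(6,13))| = C(13,6) = 1716.
|B(U(4,10))| = C(10,4) = 210.
Total bases = 1716 * 210 = 360360.

360360


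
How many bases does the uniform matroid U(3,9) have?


Bases of U(3,9) are all 3-element subsets of the 9-element ground set.
Number of bases = C(9,3).
C(9,3) = 9! / (3! * 6!) = 84.

84


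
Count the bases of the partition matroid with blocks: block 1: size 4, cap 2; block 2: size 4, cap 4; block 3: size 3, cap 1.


A basis picks exactly ci elements from block i.
Number of bases = product of C(|Si|, ci).
= C(4,2) * C(4,4) * C(3,1)
= 6 * 1 * 3
= 18.

18


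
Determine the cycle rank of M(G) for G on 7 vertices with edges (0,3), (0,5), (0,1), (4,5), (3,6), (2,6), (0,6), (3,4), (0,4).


Cycle rank (nullity) = |E| - r(M) = |E| - (|V| - c).
|E| = 9, |V| = 7, c = 1.
Nullity = 9 - (7 - 1) = 9 - 6 = 3.

3


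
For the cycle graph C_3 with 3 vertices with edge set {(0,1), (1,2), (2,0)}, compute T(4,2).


T(C_3; x,y) = x + x^2 + ... + x^(2) + y.
T(4,2) = 4^1 + 4^2 + 2
= 4 + 16 + 2
= 22.

22


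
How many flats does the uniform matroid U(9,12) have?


Flats of U(9,12): every subset of size < 9 is a flat, plus E itself.
Count = C(12,0) + C(12,1) + C(12,2) + C(12,3) + C(12,4) + C(12,5) + C(12,6) + C(12,7) + C(12,8) + 1
     = 1 + 12 + 66 + 220 + 495 + 792 + 924 + 792 + 495 + 1
     = 3798.

3798


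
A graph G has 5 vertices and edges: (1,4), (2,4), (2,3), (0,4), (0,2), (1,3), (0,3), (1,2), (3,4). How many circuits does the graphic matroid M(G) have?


A circuit in a graphic matroid = edge set of a simple cycle.
G has 5 vertices and 9 edges.
Enumerating all minimal edge subsets forming cycles...
Total circuits found: 22.

22


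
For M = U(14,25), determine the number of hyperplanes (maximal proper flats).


Hyperplanes of U(14,25) are flats of rank 13.
In a uniform matroid, these are exactly the (13)-element subsets.
Count = C(25,13) = 5200300.

5200300


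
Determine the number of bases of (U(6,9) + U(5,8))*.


(M1+M2)* = M1* + M2*.
M1* = U(3,9), bases: C(9,3) = 84.
M2* = U(3,8), bases: C(8,3) = 56.
|B(M*)| = 84 * 56 = 4704.

4704


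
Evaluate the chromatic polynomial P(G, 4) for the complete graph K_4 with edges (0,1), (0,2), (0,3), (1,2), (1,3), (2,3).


P(K_4, k) = k(k-1)(k-2)...(k-3).
P(4) = (4) * (3) * (2) * (1) = 24.

24


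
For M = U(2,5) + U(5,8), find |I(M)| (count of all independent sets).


For a direct sum, |I(M1+M2)| = |I(M1)| * |I(M2)|.
|I(U(2,5))| = sum C(5,k) for k=0..2 = 16.
|I(U(5,8))| = sum C(8,k) for k=0..5 = 219.
Total = 16 * 219 = 3504.

3504


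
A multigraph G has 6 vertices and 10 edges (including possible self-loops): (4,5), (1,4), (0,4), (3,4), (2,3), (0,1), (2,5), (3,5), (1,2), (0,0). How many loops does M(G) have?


In a graphic matroid, a loop is a self-loop edge (u,u) with rank 0.
Examining all 10 edges for self-loops...
Self-loops found: (0,0)
Number of loops = 1.

1


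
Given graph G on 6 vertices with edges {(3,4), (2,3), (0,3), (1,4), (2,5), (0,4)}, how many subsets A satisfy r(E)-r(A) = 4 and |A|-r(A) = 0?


R(x,y) = sum over A in 2^E of x^(r(E)-r(A)) * y^(|A|-r(A)).
G has 6 vertices, 6 edges. r(E) = 5.
Enumerate all 2^6 = 64 subsets.
Count subsets with r(E)-r(A)=4 and |A|-r(A)=0: 6.

6


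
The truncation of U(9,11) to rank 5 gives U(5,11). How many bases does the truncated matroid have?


Truncating U(9,11) to rank 5 gives U(5,11).
Bases of U(5,11) are all 5-element subsets of 11 elements.
Number of bases = C(11,5) = 11! / (5! * 6!) = 462.

462


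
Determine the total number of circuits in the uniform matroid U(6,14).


In U(6,14), circuits are the (7)-element subsets.
Any set of 7 elements is dependent, and removing any one element gives
an independent set of size 6, so it is a minimal dependent set.
Number of circuits = C(14,7) = 3432.

3432


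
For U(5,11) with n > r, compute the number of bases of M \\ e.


Deleting e from U(5,11) gives U(5,10) since n > r.
Bases of U(5,10) = C(10,5) = 252.

252


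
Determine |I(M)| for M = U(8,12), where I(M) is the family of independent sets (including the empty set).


Independent sets of U(8,12) are all subsets of size <= 8.
Count = (12 choose 0) + (12 choose 1) + (12 choose 2) + (12 choose 3) + (12 choose 4) + (12 choose 5) + (12 choose 6) + (12 choose 7) + (12 choose 8)
     = 1 + 12 + 66 + 220 + 495 + 792 + 924 + 792 + 495
     = 3797.

3797


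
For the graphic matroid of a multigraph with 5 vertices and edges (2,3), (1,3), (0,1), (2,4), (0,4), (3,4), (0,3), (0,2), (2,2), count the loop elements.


In a graphic matroid, a loop is a self-loop edge (u,u) with rank 0.
Examining all 9 edges for self-loops...
Self-loops found: (2,2)
Number of loops = 1.

1


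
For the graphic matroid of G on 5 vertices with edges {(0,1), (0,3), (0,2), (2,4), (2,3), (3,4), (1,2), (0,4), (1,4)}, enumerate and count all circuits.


A circuit in a graphic matroid = edge set of a simple cycle.
G has 5 vertices and 9 edges.
Enumerating all minimal edge subsets forming cycles...
Total circuits found: 22.

22


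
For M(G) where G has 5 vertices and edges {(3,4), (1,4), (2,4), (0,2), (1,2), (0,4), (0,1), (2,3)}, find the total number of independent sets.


An independent set in a graphic matroid is an acyclic edge subset.
G has 5 vertices and 8 edges.
Enumerate all 2^8 = 256 subsets, checking for acyclicity.
Total independent sets = 128.

128


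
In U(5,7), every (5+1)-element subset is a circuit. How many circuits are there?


In U(5,7), circuits are the (6)-element subsets.
Any set of 6 elements is dependent, and removing any one element gives
an independent set of size 5, so it is a minimal dependent set.
Number of circuits = C(7,6) = 7.

7


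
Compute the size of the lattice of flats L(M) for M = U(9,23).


Flats of U(9,23): every subset of size < 9 is a flat, plus E itself.
Count = (23 choose 0) + (23 choose 1) + (23 choose 2) + (23 choose 3) + (23 choose 4) + (23 choose 5) + (23 choose 6) + (23 choose 7) + (23 choose 8) + 1
     = 1 + 23 + 253 + 1771 + 8855 + 33649 + 100947 + 245157 + 490314 + 1
     = 880971.

880971


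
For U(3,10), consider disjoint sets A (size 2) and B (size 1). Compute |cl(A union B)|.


|A union B| = 2 + 1 = 3 (disjoint).
In U(3,10), cl(S) = S if |S| < 3, else cl(S) = E.
Since 3 >= 3, cl(A union B) = E.
|cl(A union B)| = 10.

10


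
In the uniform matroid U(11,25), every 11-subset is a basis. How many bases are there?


Bases of U(11,25) are all 11-element subsets of the 25-element ground set.
Number of bases = C(25,11).
C(25,11) = 25! / (11! * 14!) = 4457400.

4457400


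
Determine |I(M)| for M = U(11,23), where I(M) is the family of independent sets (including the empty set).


Independent sets of U(11,23) are all subsets of size <= 11.
Count = (23 choose 0) + (23 choose 1) + (23 choose 2) + (23 choose 3) + (23 choose 4) + (23 choose 5) + (23 choose 6) + (23 choose 7) + (23 choose 8) + (23 choose 9) + (23 choose 10) + (23 choose 11)
     = 1 + 23 + 253 + 1771 + 8855 + 33649 + 100947 + 245157 + 490314 + 817190 + 1144066 + 1352078
     = 4194304.

4194304


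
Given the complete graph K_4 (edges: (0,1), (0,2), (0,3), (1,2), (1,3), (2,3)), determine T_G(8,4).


T(K_4; x,y) = x^3 + 3x^2 + 4xy + 2x + y^3 + 3y^2 + 2y.
Substituting x=8, y=4:
= 512 + 192 + 128 + 16 + 64 + 48 + 8
= 968.

968


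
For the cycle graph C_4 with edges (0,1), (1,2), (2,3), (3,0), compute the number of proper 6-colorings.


P(C_4, k) = (k-1)^4 + (-1)^4*(k-1).
P(6) = (5)^4 + 5
= 625 + 5 = 630.

630


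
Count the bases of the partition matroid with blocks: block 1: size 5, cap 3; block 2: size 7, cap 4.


A basis picks exactly ci elements from block i.
Number of bases = product of C(|Si|, ci).
= C(5,3) * C(7,4)
= 10 * 35
= 350.

350


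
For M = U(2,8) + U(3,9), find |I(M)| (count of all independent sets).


For a direct sum, |I(M1+M2)| = |I(M1)| * |I(M2)|.
|I(U(2,8))| = sum C(8,k) for k=0..2 = 37.
|I(U(3,9))| = sum C(9,k) for k=0..3 = 130.
Total = 37 * 130 = 4810.

4810


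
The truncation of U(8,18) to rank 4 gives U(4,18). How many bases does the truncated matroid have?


Truncating U(8,18) to rank 4 gives U(4,18).
Bases of U(4,18) are all 4-element subsets of 18 elements.
Number of bases = (18 choose 4) = 3060.

3060


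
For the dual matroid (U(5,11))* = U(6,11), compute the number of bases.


The dual of U(r,n) is U(n-r, n) = U(6,11).
Bases of U(6,11) are all (6)-element subsets.
|B(M*)| = (11 choose 6) = 462.

462


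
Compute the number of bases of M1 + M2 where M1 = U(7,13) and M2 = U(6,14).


Bases of a direct sum M1 + M2: |B| = |B(M1)| * |B(M2)|.
|B(U(7,13))| = C(13,7) = 1716.
|B(U(6,14))| = C(14,6) = 3003.
Total bases = 1716 * 3003 = 5153148.

5153148


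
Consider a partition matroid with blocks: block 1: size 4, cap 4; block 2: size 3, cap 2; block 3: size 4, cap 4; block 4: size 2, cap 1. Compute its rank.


Rank of a partition matroid = sum of min(|Si|, ci) for each block.
= min(4,4) + min(3,2) + min(4,4) + min(2,1)
= 4 + 2 + 4 + 1
= 11.

11


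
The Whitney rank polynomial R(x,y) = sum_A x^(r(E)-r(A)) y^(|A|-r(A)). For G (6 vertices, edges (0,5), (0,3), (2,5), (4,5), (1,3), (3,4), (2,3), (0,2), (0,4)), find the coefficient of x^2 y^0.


R(x,y) = sum over A in 2^E of x^(r(E)-r(A)) * y^(|A|-r(A)).
G has 6 vertices, 9 edges. r(E) = 5.
Enumerate all 2^9 = 512 subsets.
Count subsets with r(E)-r(A)=2 and |A|-r(A)=0: 80.

80


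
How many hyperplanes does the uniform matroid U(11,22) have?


Hyperplanes of U(11,22) are flats of rank 10.
In a uniform matroid, these are exactly the (10)-element subsets.
Count = (22 choose 10) = 646646.

646646


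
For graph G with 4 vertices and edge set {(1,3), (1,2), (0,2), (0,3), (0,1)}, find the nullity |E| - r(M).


Cycle rank (nullity) = |E| - r(M) = |E| - (|V| - c).
|E| = 5, |V| = 4, c = 1.
Nullity = 5 - (4 - 1) = 5 - 3 = 2.

2


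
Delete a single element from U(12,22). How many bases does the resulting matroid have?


Deleting e from U(12,22) gives U(12,21) since n > r.
Bases of U(12,21) = (21 choose 12) = 293930.

293930


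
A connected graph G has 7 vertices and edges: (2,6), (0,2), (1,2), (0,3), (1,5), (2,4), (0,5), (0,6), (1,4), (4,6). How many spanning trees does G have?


By Kirchhoff's matrix tree theorem, the number of spanning trees equals
the determinant of any cofactor of the Laplacian matrix L.
G has 7 vertices and 10 edges.
Computing the (6 x 6) cofactor determinant gives 66.

66


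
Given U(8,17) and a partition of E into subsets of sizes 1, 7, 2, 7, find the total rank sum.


r(Ai) = min(|Ai|, 8) for each part.
Sum = min(1,8) + min(7,8) + min(2,8) + min(7,8)
    = 1 + 7 + 2 + 7
    = 17.

17


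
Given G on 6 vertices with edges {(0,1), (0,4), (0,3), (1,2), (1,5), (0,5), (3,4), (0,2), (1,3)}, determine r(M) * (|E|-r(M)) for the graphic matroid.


r(M) = |V| - c = 6 - 1 = 5.
nullity = |E| - r(M) = 9 - 5 = 4.
Product = 5 * 4 = 20.

20


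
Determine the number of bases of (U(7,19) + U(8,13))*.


(M1+M2)* = M1* + M2*.
M1* = U(12,19), bases: C(19,12) = 50388.
M2* = U(5,13), bases: C(13,5) = 1287.
|B(M*)| = 50388 * 1287 = 64849356.

64849356


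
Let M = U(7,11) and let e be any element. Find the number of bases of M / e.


Contracting e from U(7,11) gives U(6,10).
Bases of U(6,10) = (10 choose 6) = 210.

210


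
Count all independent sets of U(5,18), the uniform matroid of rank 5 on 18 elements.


Independent sets of U(5,18) are all subsets of size <= 5.
Count = (18 choose 0) + (18 choose 1) + (18 choose 2) + (18 choose 3) + (18 choose 4) + (18 choose 5)
     = 1 + 18 + 153 + 816 + 3060 + 8568
     = 12616.

12616


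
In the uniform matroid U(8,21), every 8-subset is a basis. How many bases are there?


Bases of U(8,21) are all 8-element subsets of the 21-element ground set.
Number of bases = C(21,8).
(21 choose 8) = 203490.

203490


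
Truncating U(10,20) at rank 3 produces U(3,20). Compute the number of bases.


Truncating U(10,20) to rank 3 gives U(3,20).
Bases of U(3,20) are all 3-element subsets of 20 elements.
Number of bases = (20 choose 3) = 1140.

1140


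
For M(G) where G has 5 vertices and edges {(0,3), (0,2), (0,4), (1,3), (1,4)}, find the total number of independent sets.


An independent set in a graphic matroid is an acyclic edge subset.
G has 5 vertices and 5 edges.
Enumerate all 2^5 = 32 subsets, checking for acyclicity.
Total independent sets = 30.

30


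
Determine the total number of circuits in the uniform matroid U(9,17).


In U(9,17), circuits are the (10)-element subsets.
Any set of 10 elements is dependent, and removing any one element gives
an independent set of size 9, so it is a minimal dependent set.
Number of circuits = C(17,10) = 19448.

19448


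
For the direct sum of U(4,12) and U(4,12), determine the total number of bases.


Bases of a direct sum M1 + M2: |B| = |B(M1)| * |B(M2)|.
|B(U(4,12))| = C(12,4) = 495.
|B(U(4,12))| = C(12,4) = 495.
Total bases = 495 * 495 = 245025.

245025


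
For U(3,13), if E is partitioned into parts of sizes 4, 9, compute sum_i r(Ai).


r(Ai) = min(|Ai|, 3) for each part.
Sum = min(4,3) + min(9,3)
    = 3 + 3
    = 6.

6


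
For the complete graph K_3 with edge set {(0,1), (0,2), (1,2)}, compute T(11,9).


T(K_3; x,y) = x^2 + x + y.
T(11,9) = 121 + 11 + 9 = 141.

141


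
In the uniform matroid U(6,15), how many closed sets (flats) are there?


Flats of U(6,15): every subset of size < 6 is a flat, plus E itself.
Count = (15 choose 0) + (15 choose 1) + (15 choose 2) + (15 choose 3) + (15 choose 4) + (15 choose 5) + 1
     = 1 + 15 + 105 + 455 + 1365 + 3003 + 1
     = 4945.

4945


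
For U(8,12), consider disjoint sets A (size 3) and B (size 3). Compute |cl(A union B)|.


|A union B| = 3 + 3 = 6 (disjoint).
In U(8,12), cl(S) = S if |S| < 8, else cl(S) = E.
Since 6 < 8, cl(A union B) = A union B.
|cl(A union B)| = 6.

6


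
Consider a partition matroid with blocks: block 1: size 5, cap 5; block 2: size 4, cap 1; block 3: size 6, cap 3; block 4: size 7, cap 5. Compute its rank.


Rank of a partition matroid = sum of min(|Si|, ci) for each block.
= min(5,5) + min(4,1) + min(6,3) + min(7,5)
= 5 + 1 + 3 + 5
= 14.

14


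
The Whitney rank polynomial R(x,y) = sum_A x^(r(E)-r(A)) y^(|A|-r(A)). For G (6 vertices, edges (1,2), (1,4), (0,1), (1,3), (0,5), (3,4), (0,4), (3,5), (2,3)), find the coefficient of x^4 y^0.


R(x,y) = sum over A in 2^E of x^(r(E)-r(A)) * y^(|A|-r(A)).
G has 6 vertices, 9 edges. r(E) = 5.
Enumerate all 2^9 = 512 subsets.
Count subsets with r(E)-r(A)=4 and |A|-r(A)=0: 9.

9


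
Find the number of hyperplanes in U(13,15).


Hyperplanes of U(13,15) are flats of rank 12.
In a uniform matroid, these are exactly the (12)-element subsets.
Count = (15 choose 12) = 455.

455


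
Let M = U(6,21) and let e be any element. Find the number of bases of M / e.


Contracting e from U(6,21) gives U(5,20).
Bases of U(5,20) = C(20,5) = 20! / (5! * 15!) = 15504.

15504


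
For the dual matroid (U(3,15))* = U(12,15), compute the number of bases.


The dual of U(r,n) is U(n-r, n) = U(12,15).
Bases of U(12,15) are all (12)-element subsets.
|B(M*)| = C(15,12) = 15! / (12! * 3!) = 455.

455


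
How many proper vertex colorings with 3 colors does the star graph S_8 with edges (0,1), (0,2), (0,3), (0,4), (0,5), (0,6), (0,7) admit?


P(tree, k) = k * (k-1)^(7) for any tree on 8 vertices.
P(3) = 3 * 2^7 = 3 * 128 = 384.

384


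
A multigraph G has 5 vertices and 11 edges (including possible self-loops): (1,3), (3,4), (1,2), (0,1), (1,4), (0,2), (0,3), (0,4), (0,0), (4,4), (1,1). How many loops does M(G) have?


In a graphic matroid, a loop is a self-loop edge (u,u) with rank 0.
Examining all 11 edges for self-loops...
Self-loops found: (0,0), (4,4), (1,1)
Number of loops = 3.

3


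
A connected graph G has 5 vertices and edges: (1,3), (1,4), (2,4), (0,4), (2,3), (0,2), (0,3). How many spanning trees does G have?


By Kirchhoff's matrix tree theorem, the number of spanning trees equals
the determinant of any cofactor of the Laplacian matrix L.
G has 5 vertices and 7 edges.
Computing the (4 x 4) cofactor determinant gives 24.

24


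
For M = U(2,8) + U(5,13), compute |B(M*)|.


(M1+M2)* = M1* + M2*.
M1* = U(6,8), bases: C(8,6) = 28.
M2* = U(8,13), bases: C(13,8) = 1287.
|B(M*)| = 28 * 1287 = 36036.

36036


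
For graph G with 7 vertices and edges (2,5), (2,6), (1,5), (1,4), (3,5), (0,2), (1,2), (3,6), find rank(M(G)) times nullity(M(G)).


r(M) = |V| - c = 7 - 1 = 6.
nullity = |E| - r(M) = 8 - 6 = 2.
Product = 6 * 2 = 12.

12


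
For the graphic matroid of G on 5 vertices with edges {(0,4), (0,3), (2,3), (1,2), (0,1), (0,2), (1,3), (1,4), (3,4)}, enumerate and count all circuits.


A circuit in a graphic matroid = edge set of a simple cycle.
G has 5 vertices and 9 edges.
Enumerating all minimal edge subsets forming cycles...
Total circuits found: 22.

22


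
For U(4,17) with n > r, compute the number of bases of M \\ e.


Deleting e from U(4,17) gives U(4,16) since n > r.
Bases of U(4,16) = C(16,4) = (16 * 15 * 14 * 13) / (1 * 2 * 3 * 4) = 1820.

1820


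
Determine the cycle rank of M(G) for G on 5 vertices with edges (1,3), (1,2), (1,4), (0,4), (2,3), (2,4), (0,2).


Cycle rank (nullity) = |E| - r(M) = |E| - (|V| - c).
|E| = 7, |V| = 5, c = 1.
Nullity = 7 - (5 - 1) = 7 - 4 = 3.

3


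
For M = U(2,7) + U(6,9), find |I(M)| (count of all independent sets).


For a direct sum, |I(M1+M2)| = |I(M1)| * |I(M2)|.
|I(U(2,7))| = sum C(7,k) for k=0..2 = 29.
|I(U(6,9))| = sum C(9,k) for k=0..6 = 466.
Total = 29 * 466 = 13514.

13514


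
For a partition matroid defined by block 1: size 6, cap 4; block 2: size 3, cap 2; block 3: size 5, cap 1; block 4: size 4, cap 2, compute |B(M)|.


A basis picks exactly ci elements from block i.
Number of bases = product of C(|Si|, ci).
= C(6,4) * C(3,2) * C(5,1) * C(4,2)
= 15 * 3 * 5 * 6
= 1350.

1350


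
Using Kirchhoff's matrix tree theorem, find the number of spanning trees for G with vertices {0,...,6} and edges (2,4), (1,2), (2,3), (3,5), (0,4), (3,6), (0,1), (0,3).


By Kirchhoff's matrix tree theorem, the number of spanning trees equals
the determinant of any cofactor of the Laplacian matrix L.
G has 7 vertices and 8 edges.
Computing the (6 x 6) cofactor determinant gives 12.

12


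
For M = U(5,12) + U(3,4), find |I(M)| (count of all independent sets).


For a direct sum, |I(M1+M2)| = |I(M1)| * |I(M2)|.
|I(U(5,12))| = sum C(12,k) for k=0..5 = 1586.
|I(U(3,4))| = sum C(4,k) for k=0..3 = 15.
Total = 1586 * 15 = 23790.

23790


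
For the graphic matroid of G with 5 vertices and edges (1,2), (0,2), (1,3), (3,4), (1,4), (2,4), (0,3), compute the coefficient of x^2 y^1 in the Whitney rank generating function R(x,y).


R(x,y) = sum over A in 2^E of x^(r(E)-r(A)) * y^(|A|-r(A)).
G has 5 vertices, 7 edges. r(E) = 4.
Enumerate all 2^7 = 128 subsets.
Count subsets with r(E)-r(A)=2 and |A|-r(A)=1: 2.

2


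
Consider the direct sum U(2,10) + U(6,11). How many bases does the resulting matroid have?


Bases of a direct sum M1 + M2: |B| = |B(M1)| * |B(M2)|.
|B(U(2,10))| = C(10,2) = 45.
|B(U(6,11))| = C(11,6) = 462.
Total bases = 45 * 462 = 20790.

20790


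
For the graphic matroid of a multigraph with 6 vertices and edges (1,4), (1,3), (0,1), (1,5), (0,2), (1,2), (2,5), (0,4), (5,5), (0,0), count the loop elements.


In a graphic matroid, a loop is a self-loop edge (u,u) with rank 0.
Examining all 10 edges for self-loops...
Self-loops found: (5,5), (0,0)
Number of loops = 2.

2


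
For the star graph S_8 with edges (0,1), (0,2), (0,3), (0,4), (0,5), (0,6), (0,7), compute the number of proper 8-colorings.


P(tree, k) = k * (k-1)^(7) for any tree on 8 vertices.
P(8) = 8 * 7^7 = 8 * 823543 = 6588344.

6588344


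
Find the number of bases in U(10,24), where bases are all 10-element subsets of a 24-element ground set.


Bases of U(10,24) are all 10-element subsets of the 24-element ground set.
Number of bases = C(24,10).
C(24,10) = 1961256.

1961256


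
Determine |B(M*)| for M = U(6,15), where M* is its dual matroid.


The dual of U(r,n) is U(n-r, n) = U(9,15).
Bases of U(9,15) are all (9)-element subsets.
|B(M*)| = C(15,9) = 15! / (9! * 6!) = 5005.

5005


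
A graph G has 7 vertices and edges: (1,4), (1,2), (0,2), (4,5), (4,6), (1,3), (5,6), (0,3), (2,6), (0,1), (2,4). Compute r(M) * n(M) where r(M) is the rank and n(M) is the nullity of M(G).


r(M) = |V| - c = 7 - 1 = 6.
nullity = |E| - r(M) = 11 - 6 = 5.
Product = 6 * 5 = 30.

30


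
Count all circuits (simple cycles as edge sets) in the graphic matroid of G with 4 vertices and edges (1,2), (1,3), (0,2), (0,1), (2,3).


A circuit in a graphic matroid = edge set of a simple cycle.
G has 4 vertices and 5 edges.
Enumerating all minimal edge subsets forming cycles...
Total circuits found: 3.

3


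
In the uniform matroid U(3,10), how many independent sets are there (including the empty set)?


Independent sets of U(3,10) are all subsets of size <= 3.
Count = C(10,0) + C(10,1) + C(10,2) + C(10,3)
     = 1 + 10 + 45 + 120
     = 176.

176


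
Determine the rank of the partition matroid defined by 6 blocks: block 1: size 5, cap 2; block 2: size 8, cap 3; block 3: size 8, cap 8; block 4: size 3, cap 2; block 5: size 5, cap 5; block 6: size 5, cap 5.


Rank of a partition matroid = sum of min(|Si|, ci) for each block.
= min(5,2) + min(8,3) + min(8,8) + min(3,2) + min(5,5) + min(5,5)
= 2 + 3 + 8 + 2 + 5 + 5
= 25.

25


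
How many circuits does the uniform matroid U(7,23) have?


In U(7,23), circuits are the (8)-element subsets.
Any set of 8 elements is dependent, and removing any one element gives
an independent set of size 7, so it is a minimal dependent set.
Number of circuits = C(23,8) = 490314.

490314


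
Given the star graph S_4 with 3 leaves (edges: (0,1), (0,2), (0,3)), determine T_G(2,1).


A star on 4 vertices is a tree with 3 edges.
T(x,y) = x^(3) for any tree.
T(2,1) = 2^3 = 8.

8


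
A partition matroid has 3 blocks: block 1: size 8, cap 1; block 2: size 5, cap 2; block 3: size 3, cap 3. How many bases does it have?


A basis picks exactly ci elements from block i.
Number of bases = product of C(|Si|, ci).
= C(8,1) * C(5,2) * C(3,3)
= 8 * 10 * 1
= 80.

80


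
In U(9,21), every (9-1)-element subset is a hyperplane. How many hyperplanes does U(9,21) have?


Hyperplanes of U(9,21) are flats of rank 8.
In a uniform matroid, these are exactly the (8)-element subsets.
Count = C(21,8) = 21! / (8! * 13!) = 203490.

203490


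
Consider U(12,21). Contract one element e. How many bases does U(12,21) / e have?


Contracting e from U(12,21) gives U(11,20).
Bases of U(11,20) = (20 choose 11) = 167960.

167960


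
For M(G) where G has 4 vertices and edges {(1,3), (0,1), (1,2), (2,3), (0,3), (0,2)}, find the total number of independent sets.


An independent set in a graphic matroid is an acyclic edge subset.
G has 4 vertices and 6 edges.
Enumerate all 2^6 = 64 subsets, checking for acyclicity.
Total independent sets = 38.

38


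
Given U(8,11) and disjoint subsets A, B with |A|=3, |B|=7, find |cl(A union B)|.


|A union B| = 3 + 7 = 10 (disjoint).
In U(8,11), cl(S) = S if |S| < 8, else cl(S) = E.
Since 10 >= 8, cl(A union B) = E.
|cl(A union B)| = 11.

11


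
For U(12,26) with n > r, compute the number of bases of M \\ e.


Deleting e from U(12,26) gives U(12,25) since n > r.
Bases of U(12,25) = (25 choose 12) = 5200300.

5200300


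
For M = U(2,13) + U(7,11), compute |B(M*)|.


(M1+M2)* = M1* + M2*.
M1* = U(11,13), bases: C(13,11) = 78.
M2* = U(4,11), bases: C(11,4) = 330.
|B(M*)| = 78 * 330 = 25740.

25740


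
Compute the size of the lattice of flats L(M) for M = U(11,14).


Flats of U(11,14): every subset of size < 11 is a flat, plus E itself.
Count = (14 choose 0) + (14 choose 1) + (14 choose 2) + (14 choose 3) + (14 choose 4) + (14 choose 5) + (14 choose 6) + (14 choose 7) + (14 choose 8) + (14 choose 9) + (14 choose 10) + 1
     = 1 + 14 + 91 + 364 + 1001 + 2002 + 3003 + 3432 + 3003 + 2002 + 1001 + 1
     = 15915.

15915


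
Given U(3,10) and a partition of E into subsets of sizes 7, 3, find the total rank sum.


r(Ai) = min(|Ai|, 3) for each part.
Sum = min(7,3) + min(3,3)
    = 3 + 3
    = 6.

6


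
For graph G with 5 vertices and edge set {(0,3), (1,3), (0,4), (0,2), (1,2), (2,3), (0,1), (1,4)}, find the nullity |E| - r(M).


Cycle rank (nullity) = |E| - r(M) = |E| - (|V| - c).
|E| = 8, |V| = 5, c = 1.
Nullity = 8 - (5 - 1) = 8 - 4 = 4.

4


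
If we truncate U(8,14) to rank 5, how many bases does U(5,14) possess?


Truncating U(8,14) to rank 5 gives U(5,14).
Bases of U(5,14) are all 5-element subsets of 14 elements.
Number of bases = (14 choose 5) = 2002.

2002


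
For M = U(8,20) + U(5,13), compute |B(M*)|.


(M1+M2)* = M1* + M2*.
M1* = U(12,20), bases: C(20,12) = 125970.
M2* = U(8,13), bases: C(13,8) = 1287.
|B(M*)| = 125970 * 1287 = 162123390.

162123390


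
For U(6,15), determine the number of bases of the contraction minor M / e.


Contracting e from U(6,15) gives U(5,14).
Bases of U(5,14) = C(14,5) = 2002.

2002


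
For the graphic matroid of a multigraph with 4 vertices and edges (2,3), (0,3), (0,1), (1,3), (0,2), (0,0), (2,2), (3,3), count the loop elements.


In a graphic matroid, a loop is a self-loop edge (u,u) with rank 0.
Examining all 8 edges for self-loops...
Self-loops found: (0,0), (2,2), (3,3)
Number of loops = 3.

3


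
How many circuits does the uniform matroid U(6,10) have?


In U(6,10), circuits are the (7)-element subsets.
Any set of 7 elements is dependent, and removing any one element gives
an independent set of size 6, so it is a minimal dependent set.
Number of circuits = C(10,7) = 10! / (7! * 3!) = 120.

120


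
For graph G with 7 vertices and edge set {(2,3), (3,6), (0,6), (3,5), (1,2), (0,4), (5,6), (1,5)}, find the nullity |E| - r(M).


Cycle rank (nullity) = |E| - r(M) = |E| - (|V| - c).
|E| = 8, |V| = 7, c = 1.
Nullity = 8 - (7 - 1) = 8 - 6 = 2.

2


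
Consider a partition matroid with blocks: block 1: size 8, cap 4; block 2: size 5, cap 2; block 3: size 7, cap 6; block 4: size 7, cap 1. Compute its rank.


Rank of a partition matroid = sum of min(|Si|, ci) for each block.
= min(8,4) + min(5,2) + min(7,6) + min(7,1)
= 4 + 2 + 6 + 1
= 13.

13


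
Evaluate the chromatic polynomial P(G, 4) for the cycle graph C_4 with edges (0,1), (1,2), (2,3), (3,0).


P(C_4, k) = (k-1)^4 + (-1)^4*(k-1).
P(4) = (3)^4 + 3
= 81 + 3 = 84.

84


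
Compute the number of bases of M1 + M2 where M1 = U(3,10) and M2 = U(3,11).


Bases of a direct sum M1 + M2: |B| = |B(M1)| * |B(M2)|.
|B(U(3,10))| = C(10,3) = 120.
|B(U(3,11))| = C(11,3) = 165.
Total bases = 120 * 165 = 19800.

19800


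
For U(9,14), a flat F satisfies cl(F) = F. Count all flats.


Flats of U(9,14): every subset of size < 9 is a flat, plus E itself.
Count = C(14,0) + C(14,1) + C(14,2) + C(14,3) + C(14,4) + C(14,5) + C(14,6) + C(14,7) + C(14,8) + 1
     = 1 + 14 + 91 + 364 + 1001 + 2002 + 3003 + 3432 + 3003 + 1
     = 12912.

12912


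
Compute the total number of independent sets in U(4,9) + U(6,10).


For a direct sum, |I(M1+M2)| = |I(M1)| * |I(M2)|.
|I(U(4,9))| = sum C(9,k) for k=0..4 = 256.
|I(U(6,10))| = sum C(10,k) for k=0..6 = 848.
Total = 256 * 848 = 217088.

217088


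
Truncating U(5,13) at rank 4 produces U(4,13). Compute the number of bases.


Truncating U(5,13) to rank 4 gives U(4,13).
Bases of U(4,13) are all 4-element subsets of 13 elements.
Number of bases = C(13,4) = 13! / (4! * 9!) = 715.

715


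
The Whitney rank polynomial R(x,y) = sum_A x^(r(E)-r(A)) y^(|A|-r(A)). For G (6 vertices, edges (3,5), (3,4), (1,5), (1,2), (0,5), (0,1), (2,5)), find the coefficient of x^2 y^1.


R(x,y) = sum over A in 2^E of x^(r(E)-r(A)) * y^(|A|-r(A)).
G has 6 vertices, 7 edges. r(E) = 5.
Enumerate all 2^7 = 128 subsets.
Count subsets with r(E)-r(A)=2 and |A|-r(A)=1: 9.

9


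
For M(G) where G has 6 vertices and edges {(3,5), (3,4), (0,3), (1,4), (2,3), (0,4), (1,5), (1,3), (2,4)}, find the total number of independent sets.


An independent set in a graphic matroid is an acyclic edge subset.
G has 6 vertices and 9 edges.
Enumerate all 2^9 = 512 subsets, checking for acyclicity.
Total independent sets = 276.

276


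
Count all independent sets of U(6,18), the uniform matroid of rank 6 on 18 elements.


Independent sets of U(6,18) are all subsets of size <= 6.
Count = C(18,0) + C(18,1) + C(18,2) + C(18,3) + C(18,4) + C(18,5) + C(18,6)
     = 1 + 18 + 153 + 816 + 3060 + 8568 + 18564
     = 31180.

31180


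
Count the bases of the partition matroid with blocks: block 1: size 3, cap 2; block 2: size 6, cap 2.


A basis picks exactly ci elements from block i.
Number of bases = product of C(|Si|, ci).
= C(3,2) * C(6,2)
= 3 * 15
= 45.

45


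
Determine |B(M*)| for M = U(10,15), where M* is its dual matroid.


The dual of U(r,n) is U(n-r, n) = U(5,15).
Bases of U(5,15) are all (5)-element subsets.
|B(M*)| = (15 choose 5) = 3003.

3003


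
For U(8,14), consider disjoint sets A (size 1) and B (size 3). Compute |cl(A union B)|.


|A union B| = 1 + 3 = 4 (disjoint).
In U(8,14), cl(S) = S if |S| < 8, else cl(S) = E.
Since 4 < 8, cl(A union B) = A union B.
|cl(A union B)| = 4.

4


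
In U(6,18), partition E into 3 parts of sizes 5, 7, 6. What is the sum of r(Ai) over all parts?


r(Ai) = min(|Ai|, 6) for each part.
Sum = min(5,6) + min(7,6) + min(6,6)
    = 5 + 6 + 6
    = 17.

17


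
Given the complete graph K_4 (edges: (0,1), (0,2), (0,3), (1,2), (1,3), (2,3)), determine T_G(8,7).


T(K_4; x,y) = x^3 + 3x^2 + 4xy + 2x + y^3 + 3y^2 + 2y.
Substituting x=8, y=7:
= 512 + 192 + 224 + 16 + 343 + 147 + 14
= 1448.

1448


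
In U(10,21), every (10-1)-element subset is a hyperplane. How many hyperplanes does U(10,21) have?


Hyperplanes of U(10,21) are flats of rank 9.
In a uniform matroid, these are exactly the (9)-element subsets.
Count = C(21,9) = 293930.

293930


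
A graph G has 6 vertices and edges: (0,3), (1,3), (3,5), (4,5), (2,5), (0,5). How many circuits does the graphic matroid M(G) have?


A circuit in a graphic matroid = edge set of a simple cycle.
G has 6 vertices and 6 edges.
Enumerating all minimal edge subsets forming cycles...
Total circuits found: 1.

1


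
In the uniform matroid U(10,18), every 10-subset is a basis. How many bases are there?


Bases of U(10,18) are all 10-element subsets of the 18-element ground set.
Number of bases = C(18,10).
C(18,10) = 18! / (10! * 8!) = 43758.

43758


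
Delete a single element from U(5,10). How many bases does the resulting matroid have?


Deleting e from U(5,10) gives U(5,9) since n > r.
Bases of U(5,9) = C(9,5) = 126.

126


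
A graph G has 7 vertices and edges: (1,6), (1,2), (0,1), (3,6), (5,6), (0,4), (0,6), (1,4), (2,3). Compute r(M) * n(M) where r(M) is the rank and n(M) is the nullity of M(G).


r(M) = |V| - c = 7 - 1 = 6.
nullity = |E| - r(M) = 9 - 6 = 3.
Product = 6 * 3 = 18.

18


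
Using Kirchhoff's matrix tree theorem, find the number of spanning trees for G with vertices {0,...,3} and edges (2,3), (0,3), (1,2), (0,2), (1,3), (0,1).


By Kirchhoff's matrix tree theorem, the number of spanning trees equals
the determinant of any cofactor of the Laplacian matrix L.
G has 4 vertices and 6 edges.
Computing the (3 x 3) cofactor determinant gives 16.

16


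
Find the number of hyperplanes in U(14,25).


Hyperplanes of U(14,25) are flats of rank 13.
In a uniform matroid, these are exactly the (13)-element subsets.
Count = C(25,13) = 25! / (13! * 12!) = 5200300.

5200300


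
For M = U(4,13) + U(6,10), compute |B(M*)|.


(M1+M2)* = M1* + M2*.
M1* = U(9,13), bases: C(13,9) = 715.
M2* = U(4,10), bases: C(10,4) = 210.
|B(M*)| = 715 * 210 = 150150.

150150


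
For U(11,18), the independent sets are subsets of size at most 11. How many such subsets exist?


Independent sets of U(11,18) are all subsets of size <= 11.
Count = (18 choose 0) + (18 choose 1) + (18 choose 2) + (18 choose 3) + (18 choose 4) + (18 choose 5) + (18 choose 6) + (18 choose 7) + (18 choose 8) + (18 choose 9) + (18 choose 10) + (18 choose 11)
     = 1 + 18 + 153 + 816 + 3060 + 8568 + 18564 + 31824 + 43758 + 48620 + 43758 + 31824
     = 230964.

230964


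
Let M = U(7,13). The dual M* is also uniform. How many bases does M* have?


The dual of U(r,n) is U(n-r, n) = U(6,13).
Bases of U(6,13) are all (6)-element subsets.
|B(M*)| = C(13,6) = 13! / (6! * 7!) = 1716.

1716


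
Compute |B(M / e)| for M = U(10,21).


Contracting e from U(10,21) gives U(9,20).
Bases of U(9,20) = C(20,9) = 167960.

167960


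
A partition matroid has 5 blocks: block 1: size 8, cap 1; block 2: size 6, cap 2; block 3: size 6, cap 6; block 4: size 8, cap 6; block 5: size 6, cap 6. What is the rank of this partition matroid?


Rank of a partition matroid = sum of min(|Si|, ci) for each block.
= min(8,1) + min(6,2) + min(6,6) + min(8,6) + min(6,6)
= 1 + 2 + 6 + 6 + 6
= 21.

21


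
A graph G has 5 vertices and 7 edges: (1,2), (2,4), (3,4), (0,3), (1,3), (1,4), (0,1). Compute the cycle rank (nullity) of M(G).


Cycle rank (nullity) = |E| - r(M) = |E| - (|V| - c).
|E| = 7, |V| = 5, c = 1.
Nullity = 7 - (5 - 1) = 7 - 4 = 3.

3


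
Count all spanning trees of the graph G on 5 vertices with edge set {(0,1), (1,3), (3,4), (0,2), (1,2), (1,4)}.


By Kirchhoff's matrix tree theorem, the number of spanning trees equals
the determinant of any cofactor of the Laplacian matrix L.
G has 5 vertices and 6 edges.
Computing the (4 x 4) cofactor determinant gives 9.

9


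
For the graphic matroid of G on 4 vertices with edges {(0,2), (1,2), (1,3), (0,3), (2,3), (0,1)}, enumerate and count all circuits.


A circuit in a graphic matroid = edge set of a simple cycle.
G has 4 vertices and 6 edges.
Enumerating all minimal edge subsets forming cycles...
Total circuits found: 7.

7


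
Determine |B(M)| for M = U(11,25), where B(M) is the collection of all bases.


Bases of U(11,25) are all 11-element subsets of the 25-element ground set.
Number of bases = C(25,11).
C(25,11) = 25! / (11! * 14!) = 4457400.

4457400


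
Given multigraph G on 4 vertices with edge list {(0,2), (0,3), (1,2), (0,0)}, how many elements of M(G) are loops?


In a graphic matroid, a loop is a self-loop edge (u,u) with rank 0.
Examining all 4 edges for self-loops...
Self-loops found: (0,0)
Number of loops = 1.

1


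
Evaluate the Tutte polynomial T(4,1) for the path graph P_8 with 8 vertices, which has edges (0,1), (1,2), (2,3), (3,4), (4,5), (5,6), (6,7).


A path on 8 vertices is a tree with 7 edges.
T(x,y) = x^(7) for any tree.
T(4,1) = 4^7 = 16384.

16384


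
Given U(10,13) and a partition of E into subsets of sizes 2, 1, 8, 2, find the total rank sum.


r(Ai) = min(|Ai|, 10) for each part.
Sum = min(2,10) + min(1,10) + min(8,10) + min(2,10)
    = 2 + 1 + 8 + 2
    = 13.

13


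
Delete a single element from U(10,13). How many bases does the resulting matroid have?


Deleting e from U(10,13) gives U(10,12) since n > r.
Bases of U(10,12) = C(12,10) = 12! / (10! * 2!) = 66.

66


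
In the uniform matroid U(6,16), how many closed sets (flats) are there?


Flats of U(6,16): every subset of size < 6 is a flat, plus E itself.
Count = (16 choose 0) + (16 choose 1) + (16 choose 2) + (16 choose 3) + (16 choose 4) + (16 choose 5) + 1
     = 1 + 16 + 120 + 560 + 1820 + 4368 + 1
     = 6886.

6886


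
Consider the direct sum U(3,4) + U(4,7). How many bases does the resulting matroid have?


Bases of a direct sum M1 + M2: |B| = |B(M1)| * |B(M2)|.
|B(U(3,4))| = C(4,3) = 4.
|B(U(4,7))| = C(7,4) = 35.
Total bases = 4 * 35 = 140.

140


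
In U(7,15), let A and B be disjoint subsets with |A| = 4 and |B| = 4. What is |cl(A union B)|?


|A union B| = 4 + 4 = 8 (disjoint).
In U(7,15), cl(S) = S if |S| < 7, else cl(S) = E.
Since 8 >= 7, cl(A union B) = E.
|cl(A union B)| = 15.

15


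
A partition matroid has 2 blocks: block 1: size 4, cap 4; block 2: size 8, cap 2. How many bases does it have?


A basis picks exactly ci elements from block i.
Number of bases = product of C(|Si|, ci).
= C(4,4) * C(8,2)
= 1 * 28
= 28.

28
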